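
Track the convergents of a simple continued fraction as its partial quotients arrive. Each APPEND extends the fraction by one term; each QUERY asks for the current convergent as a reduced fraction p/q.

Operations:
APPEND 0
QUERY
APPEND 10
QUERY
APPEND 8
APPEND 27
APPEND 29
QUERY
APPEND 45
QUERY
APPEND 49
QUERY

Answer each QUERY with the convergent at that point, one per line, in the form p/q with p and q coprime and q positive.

0/1
1/10
6301/63794
283762/2872927
13910639/140837217

APPEND 0: p_0 = 0·1 + 0 = 0, q_0 = 0·0 + 1 = 1 → 0/1
APPEND 10: p_1 = 10·0 + 1 = 1, q_1 = 10·1 + 0 = 10 → 1/10
APPEND 8: p_2 = 8·1 + 0 = 8, q_2 = 8·10 + 1 = 81 → 8/81
APPEND 27: p_3 = 27·8 + 1 = 217, q_3 = 27·81 + 10 = 2197 → 217/2197
APPEND 29: p_4 = 29·217 + 8 = 6301, q_4 = 29·2197 + 81 = 63794 → 6301/63794
APPEND 45: p_5 = 45·6301 + 217 = 283762, q_5 = 45·63794 + 2197 = 2872927 → 283762/2872927
APPEND 49: p_6 = 49·283762 + 6301 = 13910639, q_6 = 49·2872927 + 63794 = 140837217 → 13910639/140837217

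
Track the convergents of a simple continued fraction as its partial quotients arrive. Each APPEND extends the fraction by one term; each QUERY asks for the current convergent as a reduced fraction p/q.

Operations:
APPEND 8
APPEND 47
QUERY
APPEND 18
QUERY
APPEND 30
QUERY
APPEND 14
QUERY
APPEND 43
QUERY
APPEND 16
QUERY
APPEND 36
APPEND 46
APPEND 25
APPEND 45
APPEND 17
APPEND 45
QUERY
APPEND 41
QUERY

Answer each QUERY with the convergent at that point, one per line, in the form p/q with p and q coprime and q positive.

377/47
6794/847
204197/25457
2865552/357245
123422933/15386992
1977632480/246549117
2837461994584157893/353743052038558201
116398914279314195197/14511315841315271172

APPEND 8: p_0 = 8·1 + 0 = 8, q_0 = 8·0 + 1 = 1 → 8/1
APPEND 47: p_1 = 47·8 + 1 = 377, q_1 = 47·1 + 0 = 47 → 377/47
APPEND 18: p_2 = 18·377 + 8 = 6794, q_2 = 18·47 + 1 = 847 → 6794/847
APPEND 30: p_3 = 30·6794 + 377 = 204197, q_3 = 30·847 + 47 = 25457 → 204197/25457
APPEND 14: p_4 = 14·204197 + 6794 = 2865552, q_4 = 14·25457 + 847 = 357245 → 2865552/357245
APPEND 43: p_5 = 43·2865552 + 204197 = 123422933, q_5 = 43·357245 + 25457 = 15386992 → 123422933/15386992
APPEND 16: p_6 = 16·123422933 + 2865552 = 1977632480, q_6 = 16·15386992 + 357245 = 246549117 → 1977632480/246549117
APPEND 36: p_7 = 36·1977632480 + 123422933 = 71318192213, q_7 = 36·246549117 + 15386992 = 8891155204 → 71318192213/8891155204
APPEND 46: p_8 = 46·71318192213 + 1977632480 = 3282614474278, q_8 = 46·8891155204 + 246549117 = 409239688501 → 3282614474278/409239688501
APPEND 25: p_9 = 25·3282614474278 + 71318192213 = 82136680049163, q_9 = 25·409239688501 + 8891155204 = 10239883367729 → 82136680049163/10239883367729
APPEND 45: p_10 = 45·82136680049163 + 3282614474278 = 3699433216686613, q_10 = 45·10239883367729 + 409239688501 = 461203991236306 → 3699433216686613/461203991236306
APPEND 17: p_11 = 17·3699433216686613 + 82136680049163 = 62972501363721584, q_11 = 17·461203991236306 + 10239883367729 = 7850707734384931 → 62972501363721584/7850707734384931
APPEND 45: p_12 = 45·62972501363721584 + 3699433216686613 = 2837461994584157893, q_12 = 45·7850707734384931 + 461203991236306 = 353743052038558201 → 2837461994584157893/353743052038558201
APPEND 41: p_13 = 41·2837461994584157893 + 62972501363721584 = 116398914279314195197, q_13 = 41·353743052038558201 + 7850707734384931 = 14511315841315271172 → 116398914279314195197/14511315841315271172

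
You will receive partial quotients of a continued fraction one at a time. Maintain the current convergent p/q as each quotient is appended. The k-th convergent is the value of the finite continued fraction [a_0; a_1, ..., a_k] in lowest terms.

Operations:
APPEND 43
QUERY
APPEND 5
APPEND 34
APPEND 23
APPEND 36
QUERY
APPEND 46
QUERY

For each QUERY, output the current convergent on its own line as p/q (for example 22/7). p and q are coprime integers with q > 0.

APPEND 43: p_0 = 43·1 + 0 = 43, q_0 = 43·0 + 1 = 1 → 43/1
APPEND 5: p_1 = 5·43 + 1 = 216, q_1 = 5·1 + 0 = 5 → 216/5
APPEND 34: p_2 = 34·216 + 43 = 7387, q_2 = 34·5 + 1 = 171 → 7387/171
APPEND 23: p_3 = 23·7387 + 216 = 170117, q_3 = 23·171 + 5 = 3938 → 170117/3938
APPEND 36: p_4 = 36·170117 + 7387 = 6131599, q_4 = 36·3938 + 171 = 141939 → 6131599/141939
APPEND 46: p_5 = 46·6131599 + 170117 = 282223671, q_5 = 46·141939 + 3938 = 6533132 → 282223671/6533132

43/1
6131599/141939
282223671/6533132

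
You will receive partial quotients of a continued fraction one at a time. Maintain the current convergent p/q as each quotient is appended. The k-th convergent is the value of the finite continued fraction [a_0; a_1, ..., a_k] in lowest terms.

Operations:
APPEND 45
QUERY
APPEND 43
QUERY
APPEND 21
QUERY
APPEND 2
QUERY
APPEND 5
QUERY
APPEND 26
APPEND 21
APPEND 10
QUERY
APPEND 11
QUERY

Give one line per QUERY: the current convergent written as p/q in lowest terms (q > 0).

45/1
1936/43
40701/904
83338/1851
457391/10159
2531405254/56224425
28097400769/624064519

APPEND 45: p_0 = 45·1 + 0 = 45, q_0 = 45·0 + 1 = 1 → 45/1
APPEND 43: p_1 = 43·45 + 1 = 1936, q_1 = 43·1 + 0 = 43 → 1936/43
APPEND 21: p_2 = 21·1936 + 45 = 40701, q_2 = 21·43 + 1 = 904 → 40701/904
APPEND 2: p_3 = 2·40701 + 1936 = 83338, q_3 = 2·904 + 43 = 1851 → 83338/1851
APPEND 5: p_4 = 5·83338 + 40701 = 457391, q_4 = 5·1851 + 904 = 10159 → 457391/10159
APPEND 26: p_5 = 26·457391 + 83338 = 11975504, q_5 = 26·10159 + 1851 = 265985 → 11975504/265985
APPEND 21: p_6 = 21·11975504 + 457391 = 251942975, q_6 = 21·265985 + 10159 = 5595844 → 251942975/5595844
APPEND 10: p_7 = 10·251942975 + 11975504 = 2531405254, q_7 = 10·5595844 + 265985 = 56224425 → 2531405254/56224425
APPEND 11: p_8 = 11·2531405254 + 251942975 = 28097400769, q_8 = 11·56224425 + 5595844 = 624064519 → 28097400769/624064519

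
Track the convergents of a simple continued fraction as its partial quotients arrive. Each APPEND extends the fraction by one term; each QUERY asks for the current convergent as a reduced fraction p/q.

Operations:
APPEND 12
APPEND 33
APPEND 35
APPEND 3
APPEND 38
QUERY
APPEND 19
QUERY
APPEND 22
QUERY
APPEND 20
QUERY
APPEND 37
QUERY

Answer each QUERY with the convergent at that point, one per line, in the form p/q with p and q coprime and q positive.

APPEND 12: p_0 = 12·1 + 0 = 12, q_0 = 12·0 + 1 = 1 → 12/1
APPEND 33: p_1 = 33·12 + 1 = 397, q_1 = 33·1 + 0 = 33 → 397/33
APPEND 35: p_2 = 35·397 + 12 = 13907, q_2 = 35·33 + 1 = 1156 → 13907/1156
APPEND 3: p_3 = 3·13907 + 397 = 42118, q_3 = 3·1156 + 33 = 3501 → 42118/3501
APPEND 38: p_4 = 38·42118 + 13907 = 1614391, q_4 = 38·3501 + 1156 = 134194 → 1614391/134194
APPEND 19: p_5 = 19·1614391 + 42118 = 30715547, q_5 = 19·134194 + 3501 = 2553187 → 30715547/2553187
APPEND 22: p_6 = 22·30715547 + 1614391 = 677356425, q_6 = 22·2553187 + 134194 = 56304308 → 677356425/56304308
APPEND 20: p_7 = 20·677356425 + 30715547 = 13577844047, q_7 = 20·56304308 + 2553187 = 1128639347 → 13577844047/1128639347
APPEND 37: p_8 = 37·13577844047 + 677356425 = 503057586164, q_8 = 37·1128639347 + 56304308 = 41815960147 → 503057586164/41815960147

1614391/134194
30715547/2553187
677356425/56304308
13577844047/1128639347
503057586164/41815960147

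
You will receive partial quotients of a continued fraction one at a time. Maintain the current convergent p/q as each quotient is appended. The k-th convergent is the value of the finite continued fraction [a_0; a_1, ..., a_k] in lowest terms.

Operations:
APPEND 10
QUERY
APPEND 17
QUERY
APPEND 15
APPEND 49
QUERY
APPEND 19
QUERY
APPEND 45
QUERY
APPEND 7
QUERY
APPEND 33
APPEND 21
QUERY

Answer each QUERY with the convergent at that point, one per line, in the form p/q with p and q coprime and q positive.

APPEND 10: p_0 = 10·1 + 0 = 10, q_0 = 10·0 + 1 = 1 → 10/1
APPEND 17: p_1 = 17·10 + 1 = 171, q_1 = 17·1 + 0 = 17 → 171/17
APPEND 15: p_2 = 15·171 + 10 = 2575, q_2 = 15·17 + 1 = 256 → 2575/256
APPEND 49: p_3 = 49·2575 + 171 = 126346, q_3 = 49·256 + 17 = 12561 → 126346/12561
APPEND 19: p_4 = 19·126346 + 2575 = 2403149, q_4 = 19·12561 + 256 = 238915 → 2403149/238915
APPEND 45: p_5 = 45·2403149 + 126346 = 108268051, q_5 = 45·238915 + 12561 = 10763736 → 108268051/10763736
APPEND 7: p_6 = 7·108268051 + 2403149 = 760279506, q_6 = 7·10763736 + 238915 = 75585067 → 760279506/75585067
APPEND 33: p_7 = 33·760279506 + 108268051 = 25197491749, q_7 = 33·75585067 + 10763736 = 2505070947 → 25197491749/2505070947
APPEND 21: p_8 = 21·25197491749 + 760279506 = 529907606235, q_8 = 21·2505070947 + 75585067 = 52682074954 → 529907606235/52682074954

10/1
171/17
126346/12561
2403149/238915
108268051/10763736
760279506/75585067
529907606235/52682074954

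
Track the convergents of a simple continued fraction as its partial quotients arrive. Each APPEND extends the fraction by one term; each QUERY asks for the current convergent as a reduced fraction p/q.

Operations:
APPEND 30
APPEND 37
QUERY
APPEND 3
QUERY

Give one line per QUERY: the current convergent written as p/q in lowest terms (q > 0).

APPEND 30: p_0 = 30·1 + 0 = 30, q_0 = 30·0 + 1 = 1 → 30/1
APPEND 37: p_1 = 37·30 + 1 = 1111, q_1 = 37·1 + 0 = 37 → 1111/37
APPEND 3: p_2 = 3·1111 + 30 = 3363, q_2 = 3·37 + 1 = 112 → 3363/112

1111/37
3363/112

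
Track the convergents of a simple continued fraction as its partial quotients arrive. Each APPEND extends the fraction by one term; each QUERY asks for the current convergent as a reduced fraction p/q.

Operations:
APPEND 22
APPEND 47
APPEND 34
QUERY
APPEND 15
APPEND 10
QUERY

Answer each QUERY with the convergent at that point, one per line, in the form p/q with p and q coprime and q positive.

APPEND 22: p_0 = 22·1 + 0 = 22, q_0 = 22·0 + 1 = 1 → 22/1
APPEND 47: p_1 = 47·22 + 1 = 1035, q_1 = 47·1 + 0 = 47 → 1035/47
APPEND 34: p_2 = 34·1035 + 22 = 35212, q_2 = 34·47 + 1 = 1599 → 35212/1599
APPEND 15: p_3 = 15·35212 + 1035 = 529215, q_3 = 15·1599 + 47 = 24032 → 529215/24032
APPEND 10: p_4 = 10·529215 + 35212 = 5327362, q_4 = 10·24032 + 1599 = 241919 → 5327362/241919

35212/1599
5327362/241919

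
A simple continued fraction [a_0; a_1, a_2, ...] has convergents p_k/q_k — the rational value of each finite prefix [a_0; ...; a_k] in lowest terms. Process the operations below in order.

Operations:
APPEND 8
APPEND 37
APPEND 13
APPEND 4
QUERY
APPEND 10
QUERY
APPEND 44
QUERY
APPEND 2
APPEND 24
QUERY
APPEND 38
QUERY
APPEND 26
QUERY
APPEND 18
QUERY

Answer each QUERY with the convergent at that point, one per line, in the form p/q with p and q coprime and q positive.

15773/1965
161599/20132
7126129/887773
353058697/43984045
13430644343/1673189388
349549811615/43546908133
6305327253413/785517535782

APPEND 8: p_0 = 8·1 + 0 = 8, q_0 = 8·0 + 1 = 1 → 8/1
APPEND 37: p_1 = 37·8 + 1 = 297, q_1 = 37·1 + 0 = 37 → 297/37
APPEND 13: p_2 = 13·297 + 8 = 3869, q_2 = 13·37 + 1 = 482 → 3869/482
APPEND 4: p_3 = 4·3869 + 297 = 15773, q_3 = 4·482 + 37 = 1965 → 15773/1965
APPEND 10: p_4 = 10·15773 + 3869 = 161599, q_4 = 10·1965 + 482 = 20132 → 161599/20132
APPEND 44: p_5 = 44·161599 + 15773 = 7126129, q_5 = 44·20132 + 1965 = 887773 → 7126129/887773
APPEND 2: p_6 = 2·7126129 + 161599 = 14413857, q_6 = 2·887773 + 20132 = 1795678 → 14413857/1795678
APPEND 24: p_7 = 24·14413857 + 7126129 = 353058697, q_7 = 24·1795678 + 887773 = 43984045 → 353058697/43984045
APPEND 38: p_8 = 38·353058697 + 14413857 = 13430644343, q_8 = 38·43984045 + 1795678 = 1673189388 → 13430644343/1673189388
APPEND 26: p_9 = 26·13430644343 + 353058697 = 349549811615, q_9 = 26·1673189388 + 43984045 = 43546908133 → 349549811615/43546908133
APPEND 18: p_10 = 18·349549811615 + 13430644343 = 6305327253413, q_10 = 18·43546908133 + 1673189388 = 785517535782 → 6305327253413/785517535782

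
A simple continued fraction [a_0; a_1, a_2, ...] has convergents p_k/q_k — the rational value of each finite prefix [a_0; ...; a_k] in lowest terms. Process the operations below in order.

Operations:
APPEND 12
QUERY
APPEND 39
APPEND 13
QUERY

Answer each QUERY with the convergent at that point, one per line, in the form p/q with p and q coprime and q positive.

APPEND 12: p_0 = 12·1 + 0 = 12, q_0 = 12·0 + 1 = 1 → 12/1
APPEND 39: p_1 = 39·12 + 1 = 469, q_1 = 39·1 + 0 = 39 → 469/39
APPEND 13: p_2 = 13·469 + 12 = 6109, q_2 = 13·39 + 1 = 508 → 6109/508

12/1
6109/508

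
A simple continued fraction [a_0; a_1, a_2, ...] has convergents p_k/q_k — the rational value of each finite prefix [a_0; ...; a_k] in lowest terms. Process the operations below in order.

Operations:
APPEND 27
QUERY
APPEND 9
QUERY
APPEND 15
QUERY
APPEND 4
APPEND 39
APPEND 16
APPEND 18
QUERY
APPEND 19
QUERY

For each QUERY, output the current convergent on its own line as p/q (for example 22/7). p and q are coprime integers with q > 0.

APPEND 27: p_0 = 27·1 + 0 = 27, q_0 = 27·0 + 1 = 1 → 27/1
APPEND 9: p_1 = 9·27 + 1 = 244, q_1 = 9·1 + 0 = 9 → 244/9
APPEND 15: p_2 = 15·244 + 27 = 3687, q_2 = 15·9 + 1 = 136 → 3687/136
APPEND 4: p_3 = 4·3687 + 244 = 14992, q_3 = 4·136 + 9 = 553 → 14992/553
APPEND 39: p_4 = 39·14992 + 3687 = 588375, q_4 = 39·553 + 136 = 21703 → 588375/21703
APPEND 16: p_5 = 16·588375 + 14992 = 9428992, q_5 = 16·21703 + 553 = 347801 → 9428992/347801
APPEND 18: p_6 = 18·9428992 + 588375 = 170310231, q_6 = 18·347801 + 21703 = 6282121 → 170310231/6282121
APPEND 19: p_7 = 19·170310231 + 9428992 = 3245323381, q_7 = 19·6282121 + 347801 = 119708100 → 3245323381/119708100

27/1
244/9
3687/136
170310231/6282121
3245323381/119708100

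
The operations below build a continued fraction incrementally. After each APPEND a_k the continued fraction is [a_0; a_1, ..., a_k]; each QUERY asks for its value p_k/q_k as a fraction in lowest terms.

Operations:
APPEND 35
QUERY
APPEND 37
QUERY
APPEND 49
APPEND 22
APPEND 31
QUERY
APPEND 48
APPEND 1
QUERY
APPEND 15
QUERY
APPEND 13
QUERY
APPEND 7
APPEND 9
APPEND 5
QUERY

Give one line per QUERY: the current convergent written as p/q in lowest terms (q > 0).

35/1
1296/37
43437313/1240109
2129827491/60805286
34033802543/971644467
444569260550/12692183357
146939703116828/4195039603221

APPEND 35: p_0 = 35·1 + 0 = 35, q_0 = 35·0 + 1 = 1 → 35/1
APPEND 37: p_1 = 37·35 + 1 = 1296, q_1 = 37·1 + 0 = 37 → 1296/37
APPEND 49: p_2 = 49·1296 + 35 = 63539, q_2 = 49·37 + 1 = 1814 → 63539/1814
APPEND 22: p_3 = 22·63539 + 1296 = 1399154, q_3 = 22·1814 + 37 = 39945 → 1399154/39945
APPEND 31: p_4 = 31·1399154 + 63539 = 43437313, q_4 = 31·39945 + 1814 = 1240109 → 43437313/1240109
APPEND 48: p_5 = 48·43437313 + 1399154 = 2086390178, q_5 = 48·1240109 + 39945 = 59565177 → 2086390178/59565177
APPEND 1: p_6 = 1·2086390178 + 43437313 = 2129827491, q_6 = 1·59565177 + 1240109 = 60805286 → 2129827491/60805286
APPEND 15: p_7 = 15·2129827491 + 2086390178 = 34033802543, q_7 = 15·60805286 + 59565177 = 971644467 → 34033802543/971644467
APPEND 13: p_8 = 13·34033802543 + 2129827491 = 444569260550, q_8 = 13·971644467 + 60805286 = 12692183357 → 444569260550/12692183357
APPEND 7: p_9 = 7·444569260550 + 34033802543 = 3146018626393, q_9 = 7·12692183357 + 971644467 = 89816927966 → 3146018626393/89816927966
APPEND 9: p_10 = 9·3146018626393 + 444569260550 = 28758736898087, q_10 = 9·89816927966 + 12692183357 = 821044535051 → 28758736898087/821044535051
APPEND 5: p_11 = 5·28758736898087 + 3146018626393 = 146939703116828, q_11 = 5·821044535051 + 89816927966 = 4195039603221 → 146939703116828/4195039603221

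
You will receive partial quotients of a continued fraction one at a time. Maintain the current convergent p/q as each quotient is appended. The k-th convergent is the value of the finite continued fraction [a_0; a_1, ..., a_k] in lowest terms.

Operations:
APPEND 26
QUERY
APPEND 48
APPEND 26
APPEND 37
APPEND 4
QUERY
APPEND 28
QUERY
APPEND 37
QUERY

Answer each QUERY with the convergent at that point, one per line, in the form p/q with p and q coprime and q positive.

26/1
4847496/186293
136933637/5262465
5071392065/194897498

APPEND 26: p_0 = 26·1 + 0 = 26, q_0 = 26·0 + 1 = 1 → 26/1
APPEND 48: p_1 = 48·26 + 1 = 1249, q_1 = 48·1 + 0 = 48 → 1249/48
APPEND 26: p_2 = 26·1249 + 26 = 32500, q_2 = 26·48 + 1 = 1249 → 32500/1249
APPEND 37: p_3 = 37·32500 + 1249 = 1203749, q_3 = 37·1249 + 48 = 46261 → 1203749/46261
APPEND 4: p_4 = 4·1203749 + 32500 = 4847496, q_4 = 4·46261 + 1249 = 186293 → 4847496/186293
APPEND 28: p_5 = 28·4847496 + 1203749 = 136933637, q_5 = 28·186293 + 46261 = 5262465 → 136933637/5262465
APPEND 37: p_6 = 37·136933637 + 4847496 = 5071392065, q_6 = 37·5262465 + 186293 = 194897498 → 5071392065/194897498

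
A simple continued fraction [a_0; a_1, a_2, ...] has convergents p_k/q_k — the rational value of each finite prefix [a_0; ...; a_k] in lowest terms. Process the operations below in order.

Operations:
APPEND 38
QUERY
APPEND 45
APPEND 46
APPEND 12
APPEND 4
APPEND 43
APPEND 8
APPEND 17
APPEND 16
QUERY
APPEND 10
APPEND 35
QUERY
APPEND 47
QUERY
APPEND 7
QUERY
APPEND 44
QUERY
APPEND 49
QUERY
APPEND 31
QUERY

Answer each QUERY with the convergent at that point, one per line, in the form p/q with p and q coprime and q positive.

38/1
368795212700/9699467707
130250925525705/3425653594292
6125504417717078/161103317621055
43008781849545251/1131148876941677
1898511905797708122/49931653903054843
93070092165937243229/2447782190126628984
2887071369049852248221/75931179547828553347

APPEND 38: p_0 = 38·1 + 0 = 38, q_0 = 38·0 + 1 = 1 → 38/1
APPEND 45: p_1 = 45·38 + 1 = 1711, q_1 = 45·1 + 0 = 45 → 1711/45
APPEND 46: p_2 = 46·1711 + 38 = 78744, q_2 = 46·45 + 1 = 2071 → 78744/2071
APPEND 12: p_3 = 12·78744 + 1711 = 946639, q_3 = 12·2071 + 45 = 24897 → 946639/24897
APPEND 4: p_4 = 4·946639 + 78744 = 3865300, q_4 = 4·24897 + 2071 = 101659 → 3865300/101659
APPEND 43: p_5 = 43·3865300 + 946639 = 167154539, q_5 = 43·101659 + 24897 = 4396234 → 167154539/4396234
APPEND 8: p_6 = 8·167154539 + 3865300 = 1341101612, q_6 = 8·4396234 + 101659 = 35271531 → 1341101612/35271531
APPEND 17: p_7 = 17·1341101612 + 167154539 = 22965881943, q_7 = 17·35271531 + 4396234 = 604012261 → 22965881943/604012261
APPEND 16: p_8 = 16·22965881943 + 1341101612 = 368795212700, q_8 = 16·604012261 + 35271531 = 9699467707 → 368795212700/9699467707
APPEND 10: p_9 = 10·368795212700 + 22965881943 = 3710918008943, q_9 = 10·9699467707 + 604012261 = 97598689331 → 3710918008943/97598689331
APPEND 35: p_10 = 35·3710918008943 + 368795212700 = 130250925525705, q_10 = 35·97598689331 + 9699467707 = 3425653594292 → 130250925525705/3425653594292
APPEND 47: p_11 = 47·130250925525705 + 3710918008943 = 6125504417717078, q_11 = 47·3425653594292 + 97598689331 = 161103317621055 → 6125504417717078/161103317621055
APPEND 7: p_12 = 7·6125504417717078 + 130250925525705 = 43008781849545251, q_12 = 7·161103317621055 + 3425653594292 = 1131148876941677 → 43008781849545251/1131148876941677
APPEND 44: p_13 = 44·43008781849545251 + 6125504417717078 = 1898511905797708122, q_13 = 44·1131148876941677 + 161103317621055 = 49931653903054843 → 1898511905797708122/49931653903054843
APPEND 49: p_14 = 49·1898511905797708122 + 43008781849545251 = 93070092165937243229, q_14 = 49·49931653903054843 + 1131148876941677 = 2447782190126628984 → 93070092165937243229/2447782190126628984
APPEND 31: p_15 = 31·93070092165937243229 + 1898511905797708122 = 2887071369049852248221, q_15 = 31·2447782190126628984 + 49931653903054843 = 75931179547828553347 → 2887071369049852248221/75931179547828553347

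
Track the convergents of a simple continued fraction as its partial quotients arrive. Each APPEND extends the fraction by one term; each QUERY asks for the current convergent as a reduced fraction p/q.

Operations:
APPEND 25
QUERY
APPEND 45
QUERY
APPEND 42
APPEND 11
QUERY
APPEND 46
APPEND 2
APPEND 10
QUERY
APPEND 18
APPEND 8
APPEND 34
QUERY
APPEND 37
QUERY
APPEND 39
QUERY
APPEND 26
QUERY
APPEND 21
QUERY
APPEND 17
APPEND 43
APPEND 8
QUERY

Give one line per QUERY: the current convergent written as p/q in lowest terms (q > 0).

25/1
1126/45
521613/20846
510087945/20385407
2537184219399/101397285416
93950167706932/3754670984087
3666593724789747/146533565664809
95425387012240354/3813627378269121
2007599720981837181/80232708509316350
11823554919845552686143/472522398520717770295

APPEND 25: p_0 = 25·1 + 0 = 25, q_0 = 25·0 + 1 = 1 → 25/1
APPEND 45: p_1 = 45·25 + 1 = 1126, q_1 = 45·1 + 0 = 45 → 1126/45
APPEND 42: p_2 = 42·1126 + 25 = 47317, q_2 = 42·45 + 1 = 1891 → 47317/1891
APPEND 11: p_3 = 11·47317 + 1126 = 521613, q_3 = 11·1891 + 45 = 20846 → 521613/20846
APPEND 46: p_4 = 46·521613 + 47317 = 24041515, q_4 = 46·20846 + 1891 = 960807 → 24041515/960807
APPEND 2: p_5 = 2·24041515 + 521613 = 48604643, q_5 = 2·960807 + 20846 = 1942460 → 48604643/1942460
APPEND 10: p_6 = 10·48604643 + 24041515 = 510087945, q_6 = 10·1942460 + 960807 = 20385407 → 510087945/20385407
APPEND 18: p_7 = 18·510087945 + 48604643 = 9230187653, q_7 = 18·20385407 + 1942460 = 368879786 → 9230187653/368879786
APPEND 8: p_8 = 8·9230187653 + 510087945 = 74351589169, q_8 = 8·368879786 + 20385407 = 2971423695 → 74351589169/2971423695
APPEND 34: p_9 = 34·74351589169 + 9230187653 = 2537184219399, q_9 = 34·2971423695 + 368879786 = 101397285416 → 2537184219399/101397285416
APPEND 37: p_10 = 37·2537184219399 + 74351589169 = 93950167706932, q_10 = 37·101397285416 + 2971423695 = 3754670984087 → 93950167706932/3754670984087
APPEND 39: p_11 = 39·93950167706932 + 2537184219399 = 3666593724789747, q_11 = 39·3754670984087 + 101397285416 = 146533565664809 → 3666593724789747/146533565664809
APPEND 26: p_12 = 26·3666593724789747 + 93950167706932 = 95425387012240354, q_12 = 26·146533565664809 + 3754670984087 = 3813627378269121 → 95425387012240354/3813627378269121
APPEND 21: p_13 = 21·95425387012240354 + 3666593724789747 = 2007599720981837181, q_13 = 21·3813627378269121 + 146533565664809 = 80232708509316350 → 2007599720981837181/80232708509316350
APPEND 17: p_14 = 17·2007599720981837181 + 95425387012240354 = 34224620643703472431, q_14 = 17·80232708509316350 + 3813627378269121 = 1367769672036647071 → 34224620643703472431/1367769672036647071
APPEND 43: p_15 = 43·34224620643703472431 + 2007599720981837181 = 1473666287400231151714, q_15 = 43·1367769672036647071 + 80232708509316350 = 58894328606085140403 → 1473666287400231151714/58894328606085140403
APPEND 8: p_16 = 8·1473666287400231151714 + 34224620643703472431 = 11823554919845552686143, q_16 = 8·58894328606085140403 + 1367769672036647071 = 472522398520717770295 → 11823554919845552686143/472522398520717770295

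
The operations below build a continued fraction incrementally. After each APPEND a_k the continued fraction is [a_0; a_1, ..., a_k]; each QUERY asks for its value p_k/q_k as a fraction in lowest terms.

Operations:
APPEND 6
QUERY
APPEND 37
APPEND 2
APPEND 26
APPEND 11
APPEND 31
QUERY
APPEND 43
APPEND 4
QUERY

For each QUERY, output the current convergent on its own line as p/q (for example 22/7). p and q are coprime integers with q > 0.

6/1
4109462/681879
711465634/118052795

APPEND 6: p_0 = 6·1 + 0 = 6, q_0 = 6·0 + 1 = 1 → 6/1
APPEND 37: p_1 = 37·6 + 1 = 223, q_1 = 37·1 + 0 = 37 → 223/37
APPEND 2: p_2 = 2·223 + 6 = 452, q_2 = 2·37 + 1 = 75 → 452/75
APPEND 26: p_3 = 26·452 + 223 = 11975, q_3 = 26·75 + 37 = 1987 → 11975/1987
APPEND 11: p_4 = 11·11975 + 452 = 132177, q_4 = 11·1987 + 75 = 21932 → 132177/21932
APPEND 31: p_5 = 31·132177 + 11975 = 4109462, q_5 = 31·21932 + 1987 = 681879 → 4109462/681879
APPEND 43: p_6 = 43·4109462 + 132177 = 176839043, q_6 = 43·681879 + 21932 = 29342729 → 176839043/29342729
APPEND 4: p_7 = 4·176839043 + 4109462 = 711465634, q_7 = 4·29342729 + 681879 = 118052795 → 711465634/118052795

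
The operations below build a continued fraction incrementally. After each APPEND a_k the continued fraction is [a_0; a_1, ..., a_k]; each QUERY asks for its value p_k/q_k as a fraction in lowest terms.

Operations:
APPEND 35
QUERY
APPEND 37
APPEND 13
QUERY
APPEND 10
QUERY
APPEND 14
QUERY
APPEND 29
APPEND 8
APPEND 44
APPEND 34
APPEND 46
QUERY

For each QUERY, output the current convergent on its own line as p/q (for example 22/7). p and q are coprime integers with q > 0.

APPEND 35: p_0 = 35·1 + 0 = 35, q_0 = 35·0 + 1 = 1 → 35/1
APPEND 37: p_1 = 37·35 + 1 = 1296, q_1 = 37·1 + 0 = 37 → 1296/37
APPEND 13: p_2 = 13·1296 + 35 = 16883, q_2 = 13·37 + 1 = 482 → 16883/482
APPEND 10: p_3 = 10·16883 + 1296 = 170126, q_3 = 10·482 + 37 = 4857 → 170126/4857
APPEND 14: p_4 = 14·170126 + 16883 = 2398647, q_4 = 14·4857 + 482 = 68480 → 2398647/68480
APPEND 29: p_5 = 29·2398647 + 170126 = 69730889, q_5 = 29·68480 + 4857 = 1990777 → 69730889/1990777
APPEND 8: p_6 = 8·69730889 + 2398647 = 560245759, q_6 = 8·1990777 + 68480 = 15994696 → 560245759/15994696
APPEND 44: p_7 = 44·560245759 + 69730889 = 24720544285, q_7 = 44·15994696 + 1990777 = 705757401 → 24720544285/705757401
APPEND 34: p_8 = 34·24720544285 + 560245759 = 841058751449, q_8 = 34·705757401 + 15994696 = 24011746330 → 841058751449/24011746330
APPEND 46: p_9 = 46·841058751449 + 24720544285 = 38713423110939, q_9 = 46·24011746330 + 705757401 = 1105246088581 → 38713423110939/1105246088581

35/1
16883/482
170126/4857
2398647/68480
38713423110939/1105246088581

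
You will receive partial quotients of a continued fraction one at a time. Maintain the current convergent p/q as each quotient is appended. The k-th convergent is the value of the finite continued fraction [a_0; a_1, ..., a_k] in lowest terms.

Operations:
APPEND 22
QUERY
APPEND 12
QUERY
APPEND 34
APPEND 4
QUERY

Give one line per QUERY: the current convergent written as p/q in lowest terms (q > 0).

22/1
265/12
36393/1648

APPEND 22: p_0 = 22·1 + 0 = 22, q_0 = 22·0 + 1 = 1 → 22/1
APPEND 12: p_1 = 12·22 + 1 = 265, q_1 = 12·1 + 0 = 12 → 265/12
APPEND 34: p_2 = 34·265 + 22 = 9032, q_2 = 34·12 + 1 = 409 → 9032/409
APPEND 4: p_3 = 4·9032 + 265 = 36393, q_3 = 4·409 + 12 = 1648 → 36393/1648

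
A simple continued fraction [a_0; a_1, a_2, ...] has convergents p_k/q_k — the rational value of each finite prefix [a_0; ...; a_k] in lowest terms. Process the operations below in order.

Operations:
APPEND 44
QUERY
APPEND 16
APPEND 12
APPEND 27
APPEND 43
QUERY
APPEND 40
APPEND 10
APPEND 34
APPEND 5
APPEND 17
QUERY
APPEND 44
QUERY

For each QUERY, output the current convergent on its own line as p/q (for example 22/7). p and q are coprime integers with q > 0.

APPEND 44: p_0 = 44·1 + 0 = 44, q_0 = 44·0 + 1 = 1 → 44/1
APPEND 16: p_1 = 16·44 + 1 = 705, q_1 = 16·1 + 0 = 16 → 705/16
APPEND 12: p_2 = 12·705 + 44 = 8504, q_2 = 12·16 + 1 = 193 → 8504/193
APPEND 27: p_3 = 27·8504 + 705 = 230313, q_3 = 27·193 + 16 = 5227 → 230313/5227
APPEND 43: p_4 = 43·230313 + 8504 = 9911963, q_4 = 43·5227 + 193 = 224954 → 9911963/224954
APPEND 40: p_5 = 40·9911963 + 230313 = 396708833, q_5 = 40·224954 + 5227 = 9003387 → 396708833/9003387
APPEND 10: p_6 = 10·396708833 + 9911963 = 3977000293, q_6 = 10·9003387 + 224954 = 90258824 → 3977000293/90258824
APPEND 34: p_7 = 34·3977000293 + 396708833 = 135614718795, q_7 = 34·90258824 + 9003387 = 3077803403 → 135614718795/3077803403
APPEND 5: p_8 = 5·135614718795 + 3977000293 = 682050594268, q_8 = 5·3077803403 + 90258824 = 15479275839 → 682050594268/15479275839
APPEND 17: p_9 = 17·682050594268 + 135614718795 = 11730474821351, q_9 = 17·15479275839 + 3077803403 = 266225492666 → 11730474821351/266225492666
APPEND 44: p_10 = 44·11730474821351 + 682050594268 = 516822942733712, q_10 = 44·266225492666 + 15479275839 = 11729400953143 → 516822942733712/11729400953143

44/1
9911963/224954
11730474821351/266225492666
516822942733712/11729400953143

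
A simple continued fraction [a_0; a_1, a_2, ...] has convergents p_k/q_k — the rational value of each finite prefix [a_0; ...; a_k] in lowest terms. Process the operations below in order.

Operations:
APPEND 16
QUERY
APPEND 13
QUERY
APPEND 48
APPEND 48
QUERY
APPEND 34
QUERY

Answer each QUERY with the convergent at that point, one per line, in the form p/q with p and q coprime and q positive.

16/1
209/13
482513/30013
16415490/1021067

APPEND 16: p_0 = 16·1 + 0 = 16, q_0 = 16·0 + 1 = 1 → 16/1
APPEND 13: p_1 = 13·16 + 1 = 209, q_1 = 13·1 + 0 = 13 → 209/13
APPEND 48: p_2 = 48·209 + 16 = 10048, q_2 = 48·13 + 1 = 625 → 10048/625
APPEND 48: p_3 = 48·10048 + 209 = 482513, q_3 = 48·625 + 13 = 30013 → 482513/30013
APPEND 34: p_4 = 34·482513 + 10048 = 16415490, q_4 = 34·30013 + 625 = 1021067 → 16415490/1021067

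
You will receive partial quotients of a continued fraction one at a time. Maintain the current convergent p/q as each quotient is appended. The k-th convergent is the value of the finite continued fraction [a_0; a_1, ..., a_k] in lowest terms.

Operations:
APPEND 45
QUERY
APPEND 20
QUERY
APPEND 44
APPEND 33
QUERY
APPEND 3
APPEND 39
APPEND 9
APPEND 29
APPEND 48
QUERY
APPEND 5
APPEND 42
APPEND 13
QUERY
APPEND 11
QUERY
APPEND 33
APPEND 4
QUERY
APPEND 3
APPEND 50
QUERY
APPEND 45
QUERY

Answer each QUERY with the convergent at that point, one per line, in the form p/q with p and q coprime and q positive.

APPEND 45: p_0 = 45·1 + 0 = 45, q_0 = 45·0 + 1 = 1 → 45/1
APPEND 20: p_1 = 20·45 + 1 = 901, q_1 = 20·1 + 0 = 20 → 901/20
APPEND 44: p_2 = 44·901 + 45 = 39689, q_2 = 44·20 + 1 = 881 → 39689/881
APPEND 33: p_3 = 33·39689 + 901 = 1310638, q_3 = 33·881 + 20 = 29093 → 1310638/29093
APPEND 3: p_4 = 3·1310638 + 39689 = 3971603, q_4 = 3·29093 + 881 = 88160 → 3971603/88160
APPEND 39: p_5 = 39·3971603 + 1310638 = 156203155, q_5 = 39·88160 + 29093 = 3467333 → 156203155/3467333
APPEND 9: p_6 = 9·156203155 + 3971603 = 1409799998, q_6 = 9·3467333 + 88160 = 31294157 → 1409799998/31294157
APPEND 29: p_7 = 29·1409799998 + 156203155 = 41040403097, q_7 = 29·31294157 + 3467333 = 910997886 → 41040403097/910997886
APPEND 48: p_8 = 48·41040403097 + 1409799998 = 1971349148654, q_8 = 48·910997886 + 31294157 = 43759192685 → 1971349148654/43759192685
APPEND 5: p_9 = 5·1971349148654 + 41040403097 = 9897786146367, q_9 = 5·43759192685 + 910997886 = 219706961311 → 9897786146367/219706961311
APPEND 42: p_10 = 42·9897786146367 + 1971349148654 = 417678367296068, q_10 = 42·219706961311 + 43759192685 = 9271451567747 → 417678367296068/9271451567747
APPEND 13: p_11 = 13·417678367296068 + 9897786146367 = 5439716560995251, q_11 = 13·9271451567747 + 219706961311 = 120748577342022 → 5439716560995251/120748577342022
APPEND 11: p_12 = 11·5439716560995251 + 417678367296068 = 60254560538243829, q_12 = 11·120748577342022 + 9271451567747 = 1337505802329989 → 60254560538243829/1337505802329989
APPEND 33: p_13 = 33·60254560538243829 + 5439716560995251 = 1993840214323041608, q_13 = 33·1337505802329989 + 120748577342022 = 44258440054231659 → 1993840214323041608/44258440054231659
APPEND 4: p_14 = 4·1993840214323041608 + 60254560538243829 = 8035615417830410261, q_14 = 4·44258440054231659 + 1337505802329989 = 178371266019256625 → 8035615417830410261/178371266019256625
APPEND 3: p_15 = 3·8035615417830410261 + 1993840214323041608 = 26100686467814272391, q_15 = 3·178371266019256625 + 44258440054231659 = 579372238112001534 → 26100686467814272391/579372238112001534
APPEND 50: p_16 = 50·26100686467814272391 + 8035615417830410261 = 1313069938808544029811, q_16 = 50·579372238112001534 + 178371266019256625 = 29146983171619333325 → 1313069938808544029811/29146983171619333325
APPEND 45: p_17 = 45·1313069938808544029811 + 26100686467814272391 = 59114247932852295613886, q_17 = 45·29146983171619333325 + 579372238112001534 = 1312193614960982001159 → 59114247932852295613886/1312193614960982001159

45/1
901/20
1310638/29093
1971349148654/43759192685
5439716560995251/120748577342022
60254560538243829/1337505802329989
8035615417830410261/178371266019256625
1313069938808544029811/29146983171619333325
59114247932852295613886/1312193614960982001159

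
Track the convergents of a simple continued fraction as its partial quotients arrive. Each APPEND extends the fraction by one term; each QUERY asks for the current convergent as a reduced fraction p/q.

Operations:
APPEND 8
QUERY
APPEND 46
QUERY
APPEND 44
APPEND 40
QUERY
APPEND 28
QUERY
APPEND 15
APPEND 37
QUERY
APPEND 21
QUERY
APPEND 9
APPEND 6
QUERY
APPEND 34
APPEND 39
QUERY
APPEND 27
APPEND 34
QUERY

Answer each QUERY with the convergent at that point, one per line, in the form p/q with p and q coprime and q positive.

APPEND 8: p_0 = 8·1 + 0 = 8, q_0 = 8·0 + 1 = 1 → 8/1
APPEND 46: p_1 = 46·8 + 1 = 369, q_1 = 46·1 + 0 = 46 → 369/46
APPEND 44: p_2 = 44·369 + 8 = 16244, q_2 = 44·46 + 1 = 2025 → 16244/2025
APPEND 40: p_3 = 40·16244 + 369 = 650129, q_3 = 40·2025 + 46 = 81046 → 650129/81046
APPEND 28: p_4 = 28·650129 + 16244 = 18219856, q_4 = 28·81046 + 2025 = 2271313 → 18219856/2271313
APPEND 15: p_5 = 15·18219856 + 650129 = 273947969, q_5 = 15·2271313 + 81046 = 34150741 → 273947969/34150741
APPEND 37: p_6 = 37·273947969 + 18219856 = 10154294709, q_6 = 37·34150741 + 2271313 = 1265848730 → 10154294709/1265848730
APPEND 21: p_7 = 21·10154294709 + 273947969 = 213514136858, q_7 = 21·1265848730 + 34150741 = 26616974071 → 213514136858/26616974071
APPEND 9: p_8 = 9·213514136858 + 10154294709 = 1931781526431, q_8 = 9·26616974071 + 1265848730 = 240818615369 → 1931781526431/240818615369
APPEND 6: p_9 = 6·1931781526431 + 213514136858 = 11804203295444, q_9 = 6·240818615369 + 26616974071 = 1471528666285 → 11804203295444/1471528666285
APPEND 34: p_10 = 34·11804203295444 + 1931781526431 = 403274693571527, q_10 = 34·1471528666285 + 240818615369 = 50272793269059 → 403274693571527/50272793269059
APPEND 39: p_11 = 39·403274693571527 + 11804203295444 = 15739517252584997, q_11 = 39·50272793269059 + 1471528666285 = 1962110466159586 → 15739517252584997/1962110466159586
APPEND 27: p_12 = 27·15739517252584997 + 403274693571527 = 425370240513366446, q_12 = 27·1962110466159586 + 50272793269059 = 53027255379577881 → 425370240513366446/53027255379577881
APPEND 34: p_13 = 34·425370240513366446 + 15739517252584997 = 14478327694707044161, q_13 = 34·53027255379577881 + 1962110466159586 = 1804888793371807540 → 14478327694707044161/1804888793371807540

8/1
369/46
650129/81046
18219856/2271313
10154294709/1265848730
213514136858/26616974071
11804203295444/1471528666285
15739517252584997/1962110466159586
14478327694707044161/1804888793371807540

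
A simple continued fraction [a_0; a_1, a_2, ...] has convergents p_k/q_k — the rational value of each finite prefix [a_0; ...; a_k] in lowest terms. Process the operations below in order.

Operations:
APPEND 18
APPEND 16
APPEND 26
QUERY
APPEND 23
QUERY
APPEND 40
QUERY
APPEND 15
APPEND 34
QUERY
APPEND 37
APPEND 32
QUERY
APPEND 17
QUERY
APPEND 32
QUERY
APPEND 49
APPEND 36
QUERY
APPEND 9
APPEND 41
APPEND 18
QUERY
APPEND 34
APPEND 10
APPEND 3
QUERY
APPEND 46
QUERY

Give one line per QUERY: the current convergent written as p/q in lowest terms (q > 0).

APPEND 18: p_0 = 18·1 + 0 = 18, q_0 = 18·0 + 1 = 1 → 18/1
APPEND 16: p_1 = 16·18 + 1 = 289, q_1 = 16·1 + 0 = 16 → 289/16
APPEND 26: p_2 = 26·289 + 18 = 7532, q_2 = 26·16 + 1 = 417 → 7532/417
APPEND 23: p_3 = 23·7532 + 289 = 173525, q_3 = 23·417 + 16 = 9607 → 173525/9607
APPEND 40: p_4 = 40·173525 + 7532 = 6948532, q_4 = 40·9607 + 417 = 384697 → 6948532/384697
APPEND 15: p_5 = 15·6948532 + 173525 = 104401505, q_5 = 15·384697 + 9607 = 5780062 → 104401505/5780062
APPEND 34: p_6 = 34·104401505 + 6948532 = 3556599702, q_6 = 34·5780062 + 384697 = 196906805 → 3556599702/196906805
APPEND 37: p_7 = 37·3556599702 + 104401505 = 131698590479, q_7 = 37·196906805 + 5780062 = 7291331847 → 131698590479/7291331847
APPEND 32: p_8 = 32·131698590479 + 3556599702 = 4217911495030, q_8 = 32·7291331847 + 196906805 = 233519525909 → 4217911495030/233519525909
APPEND 17: p_9 = 17·4217911495030 + 131698590479 = 71836194005989, q_9 = 17·233519525909 + 7291331847 = 3977123272300 → 71836194005989/3977123272300
APPEND 32: p_10 = 32·71836194005989 + 4217911495030 = 2302976119686678, q_10 = 32·3977123272300 + 233519525909 = 127501464239509 → 2302976119686678/127501464239509
APPEND 49: p_11 = 49·2302976119686678 + 71836194005989 = 112917666058653211, q_11 = 49·127501464239509 + 3977123272300 = 6251548871008241 → 112917666058653211/6251548871008241
APPEND 36: p_12 = 36·112917666058653211 + 2302976119686678 = 4067338954231202274, q_12 = 36·6251548871008241 + 127501464239509 = 225183260820536185 → 4067338954231202274/225183260820536185
APPEND 9: p_13 = 9·4067338954231202274 + 112917666058653211 = 36718968254139473677, q_13 = 9·225183260820536185 + 6251548871008241 = 2032900896255833906 → 36718968254139473677/2032900896255833906
APPEND 41: p_14 = 41·36718968254139473677 + 4067338954231202274 = 1509545037373949623031, q_14 = 41·2032900896255833906 + 225183260820536185 = 83574120007309726331 → 1509545037373949623031/83574120007309726331
APPEND 18: p_15 = 18·1509545037373949623031 + 36718968254139473677 = 27208529640985232688235, q_15 = 18·83574120007309726331 + 2032900896255833906 = 1506367061027830907864 → 27208529640985232688235/1506367061027830907864
APPEND 34: p_16 = 34·27208529640985232688235 + 1509545037373949623031 = 926599552830871861023021, q_16 = 34·1506367061027830907864 + 83574120007309726331 = 51300054194953560593707 → 926599552830871861023021/51300054194953560593707
APPEND 10: p_17 = 10·926599552830871861023021 + 27208529640985232688235 = 9293204057949703842918445, q_17 = 10·51300054194953560593707 + 1506367061027830907864 = 514506909010563436844934 → 9293204057949703842918445/514506909010563436844934
APPEND 3: p_18 = 3·9293204057949703842918445 + 926599552830871861023021 = 28806211726679983389778356, q_18 = 3·514506909010563436844934 + 51300054194953560593707 = 1594820781226643871128509 → 28806211726679983389778356/1594820781226643871128509
APPEND 46: p_19 = 46·28806211726679983389778356 + 9293204057949703842918445 = 1334378943485228939772722821, q_19 = 46·1594820781226643871128509 + 514506909010563436844934 = 73876262845436181508756348 → 1334378943485228939772722821/73876262845436181508756348

7532/417
173525/9607
6948532/384697
3556599702/196906805
4217911495030/233519525909
71836194005989/3977123272300
2302976119686678/127501464239509
4067338954231202274/225183260820536185
27208529640985232688235/1506367061027830907864
28806211726679983389778356/1594820781226643871128509
1334378943485228939772722821/73876262845436181508756348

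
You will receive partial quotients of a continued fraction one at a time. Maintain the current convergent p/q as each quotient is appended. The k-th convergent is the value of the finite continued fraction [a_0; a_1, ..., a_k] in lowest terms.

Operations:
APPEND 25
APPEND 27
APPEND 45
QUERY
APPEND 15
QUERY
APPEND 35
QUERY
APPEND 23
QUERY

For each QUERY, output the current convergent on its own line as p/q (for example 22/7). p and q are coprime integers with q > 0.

APPEND 25: p_0 = 25·1 + 0 = 25, q_0 = 25·0 + 1 = 1 → 25/1
APPEND 27: p_1 = 27·25 + 1 = 676, q_1 = 27·1 + 0 = 27 → 676/27
APPEND 45: p_2 = 45·676 + 25 = 30445, q_2 = 45·27 + 1 = 1216 → 30445/1216
APPEND 15: p_3 = 15·30445 + 676 = 457351, q_3 = 15·1216 + 27 = 18267 → 457351/18267
APPEND 35: p_4 = 35·457351 + 30445 = 16037730, q_4 = 35·18267 + 1216 = 640561 → 16037730/640561
APPEND 23: p_5 = 23·16037730 + 457351 = 369325141, q_5 = 23·640561 + 18267 = 14751170 → 369325141/14751170

30445/1216
457351/18267
16037730/640561
369325141/14751170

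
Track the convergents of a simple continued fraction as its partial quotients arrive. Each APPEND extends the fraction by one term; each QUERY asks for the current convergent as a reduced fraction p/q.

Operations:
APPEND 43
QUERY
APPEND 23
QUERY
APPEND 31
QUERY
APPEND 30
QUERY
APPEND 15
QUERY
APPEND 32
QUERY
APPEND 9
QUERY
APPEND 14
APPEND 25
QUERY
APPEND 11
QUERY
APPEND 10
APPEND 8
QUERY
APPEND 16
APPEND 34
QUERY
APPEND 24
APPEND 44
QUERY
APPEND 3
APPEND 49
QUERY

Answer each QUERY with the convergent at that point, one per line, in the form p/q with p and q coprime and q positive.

43/1
990/23
30733/714
922980/21443
13875433/322359
444936836/10336931
4018306957/93354738
1421549162807/33025936313
15693742025111/364602602706
1282565497336447/29797018309690
704382401008436793/16364462745535732
745442091770696761237/17318376101207678896
111154796576588455388025/2582387812303387499677

APPEND 43: p_0 = 43·1 + 0 = 43, q_0 = 43·0 + 1 = 1 → 43/1
APPEND 23: p_1 = 23·43 + 1 = 990, q_1 = 23·1 + 0 = 23 → 990/23
APPEND 31: p_2 = 31·990 + 43 = 30733, q_2 = 31·23 + 1 = 714 → 30733/714
APPEND 30: p_3 = 30·30733 + 990 = 922980, q_3 = 30·714 + 23 = 21443 → 922980/21443
APPEND 15: p_4 = 15·922980 + 30733 = 13875433, q_4 = 15·21443 + 714 = 322359 → 13875433/322359
APPEND 32: p_5 = 32·13875433 + 922980 = 444936836, q_5 = 32·322359 + 21443 = 10336931 → 444936836/10336931
APPEND 9: p_6 = 9·444936836 + 13875433 = 4018306957, q_6 = 9·10336931 + 322359 = 93354738 → 4018306957/93354738
APPEND 14: p_7 = 14·4018306957 + 444936836 = 56701234234, q_7 = 14·93354738 + 10336931 = 1317303263 → 56701234234/1317303263
APPEND 25: p_8 = 25·56701234234 + 4018306957 = 1421549162807, q_8 = 25·1317303263 + 93354738 = 33025936313 → 1421549162807/33025936313
APPEND 11: p_9 = 11·1421549162807 + 56701234234 = 15693742025111, q_9 = 11·33025936313 + 1317303263 = 364602602706 → 15693742025111/364602602706
APPEND 10: p_10 = 10·15693742025111 + 1421549162807 = 158358969413917, q_10 = 10·364602602706 + 33025936313 = 3679051963373 → 158358969413917/3679051963373
APPEND 8: p_11 = 8·158358969413917 + 15693742025111 = 1282565497336447, q_11 = 8·3679051963373 + 364602602706 = 29797018309690 → 1282565497336447/29797018309690
APPEND 16: p_12 = 16·1282565497336447 + 158358969413917 = 20679406926797069, q_12 = 16·29797018309690 + 3679051963373 = 480431344918413 → 20679406926797069/480431344918413
APPEND 34: p_13 = 34·20679406926797069 + 1282565497336447 = 704382401008436793, q_13 = 34·480431344918413 + 29797018309690 = 16364462745535732 → 704382401008436793/16364462745535732
APPEND 24: p_14 = 24·704382401008436793 + 20679406926797069 = 16925857031129280101, q_14 = 24·16364462745535732 + 480431344918413 = 393227537237775981 → 16925857031129280101/393227537237775981
APPEND 44: p_15 = 44·16925857031129280101 + 704382401008436793 = 745442091770696761237, q_15 = 44·393227537237775981 + 16364462745535732 = 17318376101207678896 → 745442091770696761237/17318376101207678896
APPEND 3: p_16 = 3·745442091770696761237 + 16925857031129280101 = 2253252132343219563812, q_16 = 3·17318376101207678896 + 393227537237775981 = 52348355840860812669 → 2253252132343219563812/52348355840860812669
APPEND 49: p_17 = 49·2253252132343219563812 + 745442091770696761237 = 111154796576588455388025, q_17 = 49·52348355840860812669 + 17318376101207678896 = 2582387812303387499677 → 111154796576588455388025/2582387812303387499677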